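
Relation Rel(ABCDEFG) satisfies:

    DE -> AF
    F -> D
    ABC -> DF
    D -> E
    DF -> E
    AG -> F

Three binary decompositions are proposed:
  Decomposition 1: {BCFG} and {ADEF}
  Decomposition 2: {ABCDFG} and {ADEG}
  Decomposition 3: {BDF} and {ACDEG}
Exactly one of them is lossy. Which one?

Decomposition 1: common = {F}, closure = {ADEF} → lossless.
Decomposition 2: common = {ADG}, closure = {ADEFG} → lossless.
Decomposition 3: common = {D}, closure = {ADEF} → lossy.

Decomposition 3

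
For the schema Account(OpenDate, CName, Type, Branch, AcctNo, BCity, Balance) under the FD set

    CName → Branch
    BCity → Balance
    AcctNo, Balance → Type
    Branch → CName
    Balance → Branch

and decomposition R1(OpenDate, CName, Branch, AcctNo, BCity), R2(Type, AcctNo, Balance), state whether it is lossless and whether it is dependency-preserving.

lossy and not dependency-preserving

Lossless test: (AcctNo)⁺ = {AcctNo}, which is a superkey of neither fragment — lossy.
Dependency preservation: the restricted closure of {BCity} across the fragments never reaches {Balance}, so BCity → Balance cannot be enforced without a join — not preserved.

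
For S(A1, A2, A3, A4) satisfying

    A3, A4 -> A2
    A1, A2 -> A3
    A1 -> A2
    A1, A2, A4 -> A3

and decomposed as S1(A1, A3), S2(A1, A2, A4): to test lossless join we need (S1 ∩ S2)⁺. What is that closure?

S1 ∩ S2 = {A1}.
A1 → A2 applies, adding A2
A1, A2 → A3 applies, adding A3
Closure: {A1, A2, A3}.

A1, A2, A3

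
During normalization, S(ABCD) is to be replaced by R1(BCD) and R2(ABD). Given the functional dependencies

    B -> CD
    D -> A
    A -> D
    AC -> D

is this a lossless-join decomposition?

Common attributes: R1 ∩ R2 = {BD}.
Closure of {BD}: B → CD applies, adding C; D → A applies, adding A. So (BD)⁺ = {ABCD}.
This closure contains every attribute of R1, so R1 ∩ R2 → R1. The join is lossless.

Yes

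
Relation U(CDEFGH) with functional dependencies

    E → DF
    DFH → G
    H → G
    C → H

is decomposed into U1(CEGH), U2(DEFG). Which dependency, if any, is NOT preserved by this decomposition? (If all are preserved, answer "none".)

E → DF lies within U2.
DFH → G: restricted closure across fragments reaches G.
H → G lies within U1.
C → H lies within U1.
Every dependency is enforceable on the fragments, so the decomposition is dependency-preserving.

none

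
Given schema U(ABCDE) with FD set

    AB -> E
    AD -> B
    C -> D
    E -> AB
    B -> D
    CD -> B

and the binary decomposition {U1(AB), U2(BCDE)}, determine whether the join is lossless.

No

Common attributes: U1 ∩ U2 = {B}.
Closure of {B}: B → D applies, adding D. So (B)⁺ = {BD}.
The closure contains neither all of U1 = {AB} nor all of U2 = {BCDE}, so the common attributes are not a superkey of either fragment. The join is lossy.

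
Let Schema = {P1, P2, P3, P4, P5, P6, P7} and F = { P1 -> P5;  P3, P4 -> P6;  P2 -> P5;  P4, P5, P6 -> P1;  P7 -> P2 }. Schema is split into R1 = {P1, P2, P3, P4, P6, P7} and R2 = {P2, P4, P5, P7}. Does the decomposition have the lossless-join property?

Common attributes: R1 ∩ R2 = {P2, P4, P7}.
Closure of {P2, P4, P7}: P2 → P5 applies, adding P5. So (P2, P4, P7)⁺ = {P2, P4, P5, P7}.
This closure contains every attribute of R2, so R1 ∩ R2 → R2. The join is lossless.

Yes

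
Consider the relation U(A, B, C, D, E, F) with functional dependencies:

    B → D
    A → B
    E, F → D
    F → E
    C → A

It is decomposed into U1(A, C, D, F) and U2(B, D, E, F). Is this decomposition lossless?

Common attributes: U1 ∩ U2 = {D, F}.
Closure of {D, F}: F → E applies, adding E. So (D, F)⁺ = {D, E, F}.
The closure contains neither all of U1 = {A, C, D, F} nor all of U2 = {B, D, E, F}, so the common attributes are not a superkey of either fragment. The join is lossy.

No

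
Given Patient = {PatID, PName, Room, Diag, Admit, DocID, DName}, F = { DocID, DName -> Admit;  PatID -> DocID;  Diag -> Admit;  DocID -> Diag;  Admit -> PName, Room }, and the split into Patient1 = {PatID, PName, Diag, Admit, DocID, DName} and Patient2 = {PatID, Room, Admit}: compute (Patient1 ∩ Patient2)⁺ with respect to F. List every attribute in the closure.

PatID, PName, Room, Diag, Admit, DocID

Patient1 ∩ Patient2 = {PatID, Admit}.
PatID → DocID applies, adding DocID
DocID → Diag applies, adding Diag
Admit → PName, Room applies, adding PName, Room
Closure: {PatID, PName, Room, Diag, Admit, DocID}.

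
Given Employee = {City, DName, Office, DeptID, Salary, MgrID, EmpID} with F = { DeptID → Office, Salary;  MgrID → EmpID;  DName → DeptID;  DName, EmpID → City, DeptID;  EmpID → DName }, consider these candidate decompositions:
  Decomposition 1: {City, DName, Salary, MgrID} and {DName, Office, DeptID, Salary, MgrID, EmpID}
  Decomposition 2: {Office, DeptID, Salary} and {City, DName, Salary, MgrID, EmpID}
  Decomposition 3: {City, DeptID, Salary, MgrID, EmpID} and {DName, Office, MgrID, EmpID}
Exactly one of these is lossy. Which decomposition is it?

Decomposition 1: common = {DName, Salary, MgrID}, closure = {City, DName, Office, DeptID, Salary, MgrID, EmpID} → lossless.
Decomposition 2: common = {Salary}, closure = {Salary} → lossy.
Decomposition 3: common = {MgrID, EmpID}, closure = {City, DName, Office, DeptID, Salary, MgrID, EmpID} → lossless.

Decomposition 2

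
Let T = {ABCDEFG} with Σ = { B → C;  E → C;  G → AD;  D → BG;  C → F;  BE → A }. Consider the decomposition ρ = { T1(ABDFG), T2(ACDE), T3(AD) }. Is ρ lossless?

Yes

Chase test. Columns are ABCDEFG; row i has aⱼ where attribute j ∈ Ti, else bᵢⱼ.
Initial tableau (one row per fragment):
  row 1: a1 a2 b13 a4 b15 a6 a7
  row 2: a1 b22 a3 a4 a5 b26 b27
  row 3: a1 b32 b33 a4 b35 b36 b37
Rows 1 and 2 agree on D; apply D→BG and equate their BG entries.
Rows 1 and 3 agree on D; apply D→BG and equate their BG entries.
Rows 1 and 2 agree on B; apply B→C and equate their C entries.
Rows 1 and 3 agree on B; apply B→C and equate their C entries.
Rows 1 and 2 agree on C; apply C→F and equate their F entries.
Rows 1 and 3 agree on C; apply C→F and equate their F entries.
Row 2 is now all distinguished symbols — the join is lossless.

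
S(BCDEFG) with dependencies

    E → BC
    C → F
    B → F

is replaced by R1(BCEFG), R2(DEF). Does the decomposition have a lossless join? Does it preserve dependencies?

Lossless test: (EF)⁺ = {BCEF}, which is a superkey of neither fragment — lossy.
Dependency preservation: every FD's attributes lie within a single fragment, so each can be enforced locally — preserved.

lossy but dependency-preserving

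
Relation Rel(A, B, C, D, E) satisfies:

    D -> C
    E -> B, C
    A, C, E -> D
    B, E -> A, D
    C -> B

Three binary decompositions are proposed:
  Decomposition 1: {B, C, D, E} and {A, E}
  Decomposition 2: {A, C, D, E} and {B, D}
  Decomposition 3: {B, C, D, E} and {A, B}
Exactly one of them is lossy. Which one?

Decomposition 3

Decomposition 1: common = {E}, closure = {A, B, C, D, E} → lossless.
Decomposition 2: common = {D}, closure = {B, C, D} → lossless.
Decomposition 3: common = {B}, closure = {B} → lossy.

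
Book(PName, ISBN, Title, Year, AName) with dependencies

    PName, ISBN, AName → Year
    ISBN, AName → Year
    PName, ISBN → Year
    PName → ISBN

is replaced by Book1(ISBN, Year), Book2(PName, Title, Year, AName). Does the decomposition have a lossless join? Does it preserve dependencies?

Lossless test: (Year)⁺ = {Year}, which is a superkey of neither fragment — lossy.
Dependency preservation: the restricted closure of {ISBN, AName} across the fragments never reaches {Year}, so ISBN, AName → Year cannot be enforced without a join — not preserved.

lossy and not dependency-preserving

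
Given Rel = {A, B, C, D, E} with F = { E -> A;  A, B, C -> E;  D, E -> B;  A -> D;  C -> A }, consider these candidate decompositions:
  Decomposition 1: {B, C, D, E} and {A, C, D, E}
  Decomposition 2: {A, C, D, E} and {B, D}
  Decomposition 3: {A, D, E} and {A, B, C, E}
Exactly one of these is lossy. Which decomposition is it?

Decomposition 1: common = {C, D, E}, closure = {A, B, C, D, E} → lossless.
Decomposition 2: common = {D}, closure = {D} → lossy.
Decomposition 3: common = {A, E}, closure = {A, B, D, E} → lossless.

Decomposition 2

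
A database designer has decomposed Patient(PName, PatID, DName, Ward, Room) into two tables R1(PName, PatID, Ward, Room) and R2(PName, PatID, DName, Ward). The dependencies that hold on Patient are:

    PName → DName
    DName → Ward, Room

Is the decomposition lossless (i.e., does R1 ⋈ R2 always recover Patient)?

Yes

Common attributes: R1 ∩ R2 = {PName, PatID, Ward}.
Closure of {PName, PatID, Ward}: PName → DName applies, adding DName; DName → Ward, Room applies, adding Room. So (PName, PatID, Ward)⁺ = {PName, PatID, DName, Ward, Room}.
This closure contains every attribute of R1, so R1 ∩ R2 → R1. The join is lossless.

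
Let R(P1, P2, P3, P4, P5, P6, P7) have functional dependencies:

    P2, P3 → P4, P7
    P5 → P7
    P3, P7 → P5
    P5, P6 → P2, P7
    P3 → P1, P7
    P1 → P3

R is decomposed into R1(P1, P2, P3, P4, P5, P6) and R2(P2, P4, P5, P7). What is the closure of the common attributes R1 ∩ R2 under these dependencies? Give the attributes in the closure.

R1 ∩ R2 = {P2, P4, P5}.
P5 → P7 applies, adding P7
Closure: {P2, P4, P5, P7}.

P2, P4, P5, P7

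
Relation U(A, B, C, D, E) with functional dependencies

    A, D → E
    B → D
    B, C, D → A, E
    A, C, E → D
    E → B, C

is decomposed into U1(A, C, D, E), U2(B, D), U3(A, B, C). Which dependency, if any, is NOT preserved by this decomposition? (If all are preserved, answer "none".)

Check E → B, C: no single fragment contains all of {B, C, E}, and the restricted closure of {E} across the fragments never reaches {B, C}.
A, D → E is preserved.
B → D is preserved.
B, C, D → A, E is preserved.
A, C, E → D is preserved.

E → B, C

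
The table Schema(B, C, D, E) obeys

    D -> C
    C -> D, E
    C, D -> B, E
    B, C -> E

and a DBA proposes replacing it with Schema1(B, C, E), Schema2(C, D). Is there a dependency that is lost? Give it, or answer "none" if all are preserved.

none

D → C lies within Schema2.
C → D, E: restricted closure across fragments reaches D, E.
C, D → B, E: restricted closure across fragments reaches B, E.
B, C → E lies within Schema1.
Every dependency is enforceable on the fragments, so the decomposition is dependency-preserving.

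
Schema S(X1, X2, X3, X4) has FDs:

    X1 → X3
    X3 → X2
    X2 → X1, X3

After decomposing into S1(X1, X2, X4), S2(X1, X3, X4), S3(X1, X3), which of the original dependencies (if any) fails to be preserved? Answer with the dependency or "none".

X1 → X3 lies within S2.
X3 → X2: restricted closure across fragments reaches X2.
X2 → X1, X3: restricted closure across fragments reaches X1, X3.
Every dependency is enforceable on the fragments, so the decomposition is dependency-preserving.

none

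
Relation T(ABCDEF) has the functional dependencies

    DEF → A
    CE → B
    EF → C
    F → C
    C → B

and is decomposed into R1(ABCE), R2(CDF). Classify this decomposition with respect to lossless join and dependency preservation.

Lossless test: (C)⁺ = {BC}, which is a superkey of neither fragment — lossy.
Dependency preservation: the restricted closure of {DEF} across the fragments never reaches {A}, so DEF → A cannot be enforced without a join — not preserved.

lossy and not dependency-preserving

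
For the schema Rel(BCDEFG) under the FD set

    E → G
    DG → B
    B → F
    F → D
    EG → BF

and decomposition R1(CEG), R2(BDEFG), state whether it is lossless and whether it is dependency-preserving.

lossless and dependency-preserving

Lossless test: (EG)⁺ = {BDEFG}, which contains all of one fragment — lossless.
Dependency preservation: every FD's attributes lie within a single fragment, so each can be enforced locally — preserved.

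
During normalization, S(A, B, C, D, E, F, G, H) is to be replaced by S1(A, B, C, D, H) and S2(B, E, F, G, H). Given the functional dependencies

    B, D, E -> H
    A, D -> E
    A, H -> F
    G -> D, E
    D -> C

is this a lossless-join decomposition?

No

Common attributes: S1 ∩ S2 = {B, H}.
No dependency enlarges {B, H}, so (B, H)⁺ = {B, H}.
The closure contains neither all of S1 = {A, B, C, D, H} nor all of S2 = {B, E, F, G, H}, so the common attributes are not a superkey of either fragment. The join is lossy.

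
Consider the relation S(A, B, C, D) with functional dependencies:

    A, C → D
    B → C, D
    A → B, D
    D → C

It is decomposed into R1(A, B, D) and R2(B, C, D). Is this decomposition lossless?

Yes

Common attributes: R1 ∩ R2 = {B, D}.
Closure of {B, D}: B → C, D applies, adding C. So (B, D)⁺ = {B, C, D}.
This closure contains every attribute of R2, so R1 ∩ R2 → R2. The join is lossless.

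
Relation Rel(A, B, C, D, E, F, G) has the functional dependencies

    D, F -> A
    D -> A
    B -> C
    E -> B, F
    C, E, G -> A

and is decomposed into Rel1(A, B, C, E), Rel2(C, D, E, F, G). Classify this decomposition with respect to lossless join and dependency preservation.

lossy and not dependency-preserving

Lossless test: (C, E)⁺ = {B, C, E, F}, which is a superkey of neither fragment — lossy.
Dependency preservation: the restricted closure of {D, F} across the fragments never reaches {A}, so D, F → A cannot be enforced without a join — not preserved.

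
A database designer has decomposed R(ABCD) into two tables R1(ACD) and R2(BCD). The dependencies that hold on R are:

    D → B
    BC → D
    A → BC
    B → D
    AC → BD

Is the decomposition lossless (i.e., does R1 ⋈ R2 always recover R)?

Common attributes: R1 ∩ R2 = {CD}.
Closure of {CD}: D → B applies, adding B. So (CD)⁺ = {BCD}.
This closure contains every attribute of R2, so R1 ∩ R2 → R2. The join is lossless.

Yes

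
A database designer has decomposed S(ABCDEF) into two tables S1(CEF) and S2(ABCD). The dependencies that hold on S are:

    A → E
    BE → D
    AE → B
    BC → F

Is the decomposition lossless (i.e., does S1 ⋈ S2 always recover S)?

No

Common attributes: S1 ∩ S2 = {C}.
No dependency enlarges {C}, so (C)⁺ = {C}.
The closure contains neither all of S1 = {CEF} nor all of S2 = {ABCD}, so the common attributes are not a superkey of either fragment. The join is lossy.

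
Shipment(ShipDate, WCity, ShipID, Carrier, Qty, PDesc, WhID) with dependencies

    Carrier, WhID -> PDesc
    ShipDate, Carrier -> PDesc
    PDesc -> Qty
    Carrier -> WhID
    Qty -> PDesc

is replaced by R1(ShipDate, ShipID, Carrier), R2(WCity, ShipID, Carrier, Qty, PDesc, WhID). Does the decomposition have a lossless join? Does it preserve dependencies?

lossy but dependency-preserving

Lossless test: (ShipID, Carrier)⁺ = {ShipID, Carrier, Qty, PDesc, WhID}, which is a superkey of neither fragment — lossy.
Dependency preservation: ShipDate, Carrier → PDesc is not contained in any single fragment, but the restricted closure of its left-hand side across the fragments still reaches the right-hand side; the remaining FDs each lie inside some fragment. All dependencies are preserved.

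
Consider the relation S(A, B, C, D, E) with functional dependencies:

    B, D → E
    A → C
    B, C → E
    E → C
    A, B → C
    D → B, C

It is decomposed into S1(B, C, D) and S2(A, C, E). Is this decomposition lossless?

Common attributes: S1 ∩ S2 = {C}.
No dependency enlarges {C}, so (C)⁺ = {C}.
The closure contains neither all of S1 = {B, C, D} nor all of S2 = {A, C, E}, so the common attributes are not a superkey of either fragment. The join is lossy.

No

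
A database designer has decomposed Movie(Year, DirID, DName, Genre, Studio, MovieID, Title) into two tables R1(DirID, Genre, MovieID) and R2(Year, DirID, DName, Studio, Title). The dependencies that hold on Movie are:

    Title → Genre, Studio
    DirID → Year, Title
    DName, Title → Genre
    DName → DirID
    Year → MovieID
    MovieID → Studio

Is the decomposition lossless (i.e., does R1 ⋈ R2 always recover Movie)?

Yes

Common attributes: R1 ∩ R2 = {DirID}.
Closure of {DirID}: DirID → Year, Title applies, adding Year, Title; Year → MovieID applies, adding MovieID; MovieID → Studio applies, adding Studio; Title → Genre, Studio applies, adding Genre. So (DirID)⁺ = {Year, DirID, Genre, Studio, MovieID, Title}.
This closure contains every attribute of R1, so R1 ∩ R2 → R1. The join is lossless.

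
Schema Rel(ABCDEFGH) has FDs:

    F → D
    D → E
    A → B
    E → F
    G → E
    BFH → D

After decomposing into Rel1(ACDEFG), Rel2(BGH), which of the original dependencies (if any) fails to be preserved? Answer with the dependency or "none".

A → B

Check A → B: no single fragment contains all of {AB}, and the restricted closure of {A} across the fragments never reaches {B}.
F → D is preserved.
D → E is preserved.
E → F is preserved.
G → E is preserved.
BFH → D is preserved.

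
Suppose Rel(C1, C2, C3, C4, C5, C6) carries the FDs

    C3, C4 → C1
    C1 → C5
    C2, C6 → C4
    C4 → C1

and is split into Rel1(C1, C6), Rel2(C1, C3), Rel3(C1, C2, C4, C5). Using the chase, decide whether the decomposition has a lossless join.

Chase test. Columns are C1, C2, C3, C4, C5, C6; row i has aⱼ where attribute j ∈ Reli, else bᵢⱼ.
Initial tableau (one row per fragment):
  row 1: a1 b12 b13 b14 b15 a6
  row 2: a1 b22 a3 b24 b25 b26
  row 3: a1 a2 b33 a4 a5 b36
Rows 1 and 2 agree on C1; apply C1→C5 and equate their C5 entries.
Rows 1 and 3 agree on C1; apply C1→C5 and equate their C5 entries.
No row becomes fully distinguished — the join is lossy.

No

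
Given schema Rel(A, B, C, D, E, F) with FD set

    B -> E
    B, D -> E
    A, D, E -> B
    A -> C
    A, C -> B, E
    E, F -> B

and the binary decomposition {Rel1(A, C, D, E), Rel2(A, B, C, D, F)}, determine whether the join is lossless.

Common attributes: Rel1 ∩ Rel2 = {A, C, D}.
Closure of {A, C, D}: A, C → B, E applies, adding B, E. So (A, C, D)⁺ = {A, B, C, D, E}.
This closure contains every attribute of Rel1, so Rel1 ∩ Rel2 → Rel1. The join is lossless.

Yes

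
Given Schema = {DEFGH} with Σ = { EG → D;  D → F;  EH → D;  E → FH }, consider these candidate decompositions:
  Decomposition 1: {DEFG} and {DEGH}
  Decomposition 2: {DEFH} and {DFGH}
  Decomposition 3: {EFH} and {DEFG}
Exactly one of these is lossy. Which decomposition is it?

Decomposition 1: common = {DEG}, closure = {DEFGH} → lossless.
Decomposition 2: common = {DFH}, closure = {DFH} → lossy.
Decomposition 3: common = {EF}, closure = {DEFH} → lossless.

Decomposition 2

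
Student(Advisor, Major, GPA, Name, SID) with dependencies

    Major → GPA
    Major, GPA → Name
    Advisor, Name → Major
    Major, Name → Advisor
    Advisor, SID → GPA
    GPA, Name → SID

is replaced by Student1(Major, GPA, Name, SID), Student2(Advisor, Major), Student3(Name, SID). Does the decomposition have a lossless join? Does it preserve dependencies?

Lossless test (chase): Rows 1 and 2 agree on Major; apply Major→GPA and equate their GPA entries. Rows 1 and 2 agree on Major, GPA; apply Major, GPA→Name and equate their Name entries. Rows 1 and 2 agree on Major, Name; apply Major, Name→Advisor and equate their Advisor entries. Rows 1 and 2 agree on GPA, Name; apply GPA, Name→SID and equate their SID entries. Row 1 is now all distinguished symbols — the join is lossless.
Dependency preservation: the restricted closure of {Advisor, Name} across the fragments never reaches {Major}, so Advisor, Name → Major cannot be enforced without a join — not preserved.

lossless but not dependency-preserving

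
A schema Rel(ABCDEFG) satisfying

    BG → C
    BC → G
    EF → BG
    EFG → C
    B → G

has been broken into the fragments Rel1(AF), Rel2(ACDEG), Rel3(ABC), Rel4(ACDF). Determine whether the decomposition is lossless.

Chase test. Columns are ABCDEFG; row i has aⱼ where attribute j ∈ Reli, else bᵢⱼ.
Initial tableau (one row per fragment):
  row 1: a1 b12 b13 b14 b15 a6 b17
  row 2: a1 b22 a3 a4 a5 b26 a7
  row 3: a1 a2 a3 b34 b35 b36 b37
  row 4: a1 b42 a3 a4 b45 a6 b47
No row becomes fully distinguished — the join is lossy.

No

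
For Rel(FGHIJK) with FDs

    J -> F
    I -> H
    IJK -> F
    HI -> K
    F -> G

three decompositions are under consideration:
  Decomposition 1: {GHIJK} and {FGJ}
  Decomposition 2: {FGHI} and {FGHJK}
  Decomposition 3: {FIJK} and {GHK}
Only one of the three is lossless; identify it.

Decomposition 1: common = {GJ}, closure = {FGJ} → lossless.
Decomposition 2: common = {FGH}, closure = {FGH} → lossy.
Decomposition 3: common = {K}, closure = {K} → lossy.

Decomposition 1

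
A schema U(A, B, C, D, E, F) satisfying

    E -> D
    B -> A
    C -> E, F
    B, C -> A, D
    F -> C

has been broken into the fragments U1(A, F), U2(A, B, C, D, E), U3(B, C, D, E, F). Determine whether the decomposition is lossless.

Chase test. Columns are A, B, C, D, E, F; row i has aⱼ where attribute j ∈ Ui, else bᵢⱼ.
Initial tableau (one row per fragment):
  row 1: a1 b12 b13 b14 b15 a6
  row 2: a1 a2 a3 a4 a5 b26
  row 3: b31 a2 a3 a4 a5 a6
Rows 2 and 3 agree on B; apply B→A and equate their A entries.
Rows 2 and 3 agree on C; apply C→E, F and equate their E, F entries.
Rows 1 and 2 agree on F; apply F→C and equate their C entries.
Rows 1 and 2 agree on C; apply C→E, F and equate their E, F entries.
Rows 1 and 2 agree on E; apply E→D and equate their D entries.
Row 2 is now all distinguished symbols — the join is lossless.

Yes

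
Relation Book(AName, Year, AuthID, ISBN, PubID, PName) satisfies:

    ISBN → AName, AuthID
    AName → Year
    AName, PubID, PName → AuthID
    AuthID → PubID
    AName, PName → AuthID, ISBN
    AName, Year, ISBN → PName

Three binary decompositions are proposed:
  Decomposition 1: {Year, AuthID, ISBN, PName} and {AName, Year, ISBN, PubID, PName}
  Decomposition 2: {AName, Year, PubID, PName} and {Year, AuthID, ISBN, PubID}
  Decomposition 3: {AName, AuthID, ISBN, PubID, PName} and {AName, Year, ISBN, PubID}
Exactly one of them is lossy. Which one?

Decomposition 2

Decomposition 1: common = {Year, ISBN, PName}, closure = {AName, Year, AuthID, ISBN, PubID, PName} → lossless.
Decomposition 2: common = {Year, PubID}, closure = {Year, PubID} → lossy.
Decomposition 3: common = {AName, ISBN, PubID}, closure = {AName, Year, AuthID, ISBN, PubID, PName} → lossless.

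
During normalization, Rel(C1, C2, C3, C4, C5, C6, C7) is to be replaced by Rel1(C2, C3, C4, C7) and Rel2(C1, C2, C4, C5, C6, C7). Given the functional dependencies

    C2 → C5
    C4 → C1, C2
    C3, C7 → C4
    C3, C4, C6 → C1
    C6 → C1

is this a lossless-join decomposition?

No

Common attributes: Rel1 ∩ Rel2 = {C2, C4, C7}.
Closure of {C2, C4, C7}: C2 → C5 applies, adding C5; C4 → C1, C2 applies, adding C1. So (C2, C4, C7)⁺ = {C1, C2, C4, C5, C7}.
The closure contains neither all of Rel1 = {C2, C3, C4, C7} nor all of Rel2 = {C1, C2, C4, C5, C6, C7}, so the common attributes are not a superkey of either fragment. The join is lossy.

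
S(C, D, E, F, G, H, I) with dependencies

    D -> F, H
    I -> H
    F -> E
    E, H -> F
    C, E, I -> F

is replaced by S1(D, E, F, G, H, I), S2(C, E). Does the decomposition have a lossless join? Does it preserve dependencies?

Lossless test: (E)⁺ = {E}, which is a superkey of neither fragment — lossy.
Dependency preservation: C, E, I → F is not contained in any single fragment, but the restricted closure of its left-hand side across the fragments still reaches the right-hand side; the remaining FDs each lie inside some fragment. All dependencies are preserved.

lossy but dependency-preserving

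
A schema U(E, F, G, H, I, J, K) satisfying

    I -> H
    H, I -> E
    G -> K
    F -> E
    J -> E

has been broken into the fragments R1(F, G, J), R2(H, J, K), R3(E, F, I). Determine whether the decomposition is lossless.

No

Chase test. Columns are E, F, G, H, I, J, K; row i has aⱼ where attribute j ∈ Ri, else bᵢⱼ.
Initial tableau (one row per fragment):
  row 1: b11 a2 a3 b14 b15 a6 b17
  row 2: b21 b22 b23 a4 b25 a6 a7
  row 3: a1 a2 b33 b34 a5 b36 b37
Rows 1 and 3 agree on F; apply F→E and equate their E entries.
Rows 1 and 2 agree on J; apply J→E and equate their E entries.
No row becomes fully distinguished — the join is lossy.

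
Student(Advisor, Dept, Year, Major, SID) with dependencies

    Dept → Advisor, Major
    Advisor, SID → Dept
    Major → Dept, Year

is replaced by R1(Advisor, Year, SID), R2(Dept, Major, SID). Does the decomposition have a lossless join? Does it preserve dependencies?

Lossless test: (SID)⁺ = {SID}, which is a superkey of neither fragment — lossy.
Dependency preservation: the restricted closure of {Dept} across the fragments never reaches {Advisor, Major}, so Dept → Advisor, Major cannot be enforced without a join — not preserved.

lossy and not dependency-preserving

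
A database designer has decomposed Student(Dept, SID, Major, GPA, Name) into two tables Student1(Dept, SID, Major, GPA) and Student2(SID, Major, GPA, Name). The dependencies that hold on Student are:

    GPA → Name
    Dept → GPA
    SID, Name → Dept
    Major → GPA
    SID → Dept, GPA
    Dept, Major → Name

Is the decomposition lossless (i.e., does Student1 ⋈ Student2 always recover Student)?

Common attributes: Student1 ∩ Student2 = {SID, Major, GPA}.
Closure of {SID, Major, GPA}: GPA → Name applies, adding Name; SID, Name → Dept applies, adding Dept. So (SID, Major, GPA)⁺ = {Dept, SID, Major, GPA, Name}.
This closure contains every attribute of Student1, so Student1 ∩ Student2 → Student1. The join is lossless.

Yes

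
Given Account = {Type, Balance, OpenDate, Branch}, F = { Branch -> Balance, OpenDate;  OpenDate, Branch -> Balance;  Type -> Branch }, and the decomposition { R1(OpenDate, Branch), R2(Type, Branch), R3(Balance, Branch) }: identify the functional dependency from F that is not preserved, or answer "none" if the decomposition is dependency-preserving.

none

Branch → Balance, OpenDate: restricted closure across fragments reaches Balance, OpenDate.
OpenDate, Branch → Balance: restricted closure across fragments reaches Balance.
Type → Branch lies within R2.
Every dependency is enforceable on the fragments, so the decomposition is dependency-preserving.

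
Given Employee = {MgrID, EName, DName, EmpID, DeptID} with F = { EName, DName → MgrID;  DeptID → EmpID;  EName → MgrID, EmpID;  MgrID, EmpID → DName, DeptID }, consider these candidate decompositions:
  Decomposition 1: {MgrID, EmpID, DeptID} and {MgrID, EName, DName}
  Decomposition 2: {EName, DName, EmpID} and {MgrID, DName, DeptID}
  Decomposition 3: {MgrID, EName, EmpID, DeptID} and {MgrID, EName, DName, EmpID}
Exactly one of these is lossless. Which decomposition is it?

Decomposition 1: common = {MgrID}, closure = {MgrID} → lossy.
Decomposition 2: common = {DName}, closure = {DName} → lossy.
Decomposition 3: common = {MgrID, EName, EmpID}, closure = {MgrID, EName, DName, EmpID, DeptID} → lossless.

Decomposition 3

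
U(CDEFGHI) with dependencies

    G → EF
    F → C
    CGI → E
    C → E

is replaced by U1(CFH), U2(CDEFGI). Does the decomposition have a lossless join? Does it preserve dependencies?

Lossless test: (CF)⁺ = {CEF}, which is a superkey of neither fragment — lossy.
Dependency preservation: every FD's attributes lie within a single fragment, so each can be enforced locally — preserved.

lossy but dependency-preserving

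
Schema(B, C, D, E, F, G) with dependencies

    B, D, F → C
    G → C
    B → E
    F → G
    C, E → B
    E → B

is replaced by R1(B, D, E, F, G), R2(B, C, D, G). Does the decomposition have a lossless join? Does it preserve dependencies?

Lossless test: (B, D, G)⁺ = {B, C, D, E, G}, which contains all of one fragment — lossless.
Dependency preservation: B, D, F → C; C, E → B are not contained in any single fragment, but the restricted closure of each left-hand side across the fragments still reaches the right-hand side; the remaining FDs each lie inside some fragment. All dependencies are preserved.

lossless and dependency-preserving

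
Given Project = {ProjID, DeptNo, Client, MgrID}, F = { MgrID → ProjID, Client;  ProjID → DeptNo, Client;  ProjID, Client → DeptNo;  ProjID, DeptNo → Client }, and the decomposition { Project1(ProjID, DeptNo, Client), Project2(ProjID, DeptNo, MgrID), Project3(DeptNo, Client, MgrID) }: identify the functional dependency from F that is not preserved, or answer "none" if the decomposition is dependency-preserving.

none

MgrID → ProjID, Client: restricted closure across fragments reaches ProjID, Client.
ProjID → DeptNo, Client lies within Project1.
ProjID, Client → DeptNo lies within Project1.
ProjID, DeptNo → Client lies within Project1.
Every dependency is enforceable on the fragments, so the decomposition is dependency-preserving.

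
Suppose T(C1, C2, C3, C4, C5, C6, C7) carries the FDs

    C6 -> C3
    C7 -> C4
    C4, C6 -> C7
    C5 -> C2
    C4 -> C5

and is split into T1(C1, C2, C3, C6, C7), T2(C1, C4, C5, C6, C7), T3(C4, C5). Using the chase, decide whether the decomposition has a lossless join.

Chase test. Columns are C1, C2, C3, C4, C5, C6, C7; row i has aⱼ where attribute j ∈ Ti, else bᵢⱼ.
Initial tableau (one row per fragment):
  row 1: a1 a2 a3 b14 b15 a6 a7
  row 2: a1 b22 b23 a4 a5 a6 a7
  row 3: b31 b32 b33 a4 a5 b36 b37
Rows 1 and 2 agree on C6; apply C6→C3 and equate their C3 entries.
Rows 1 and 2 agree on C7; apply C7→C4 and equate their C4 entries.
Rows 2 and 3 agree on C5; apply C5→C2 and equate their C2 entries.
Rows 1 and 2 agree on C4; apply C4→C5 and equate their C5 entries.
Rows 1 and 2 agree on C5; apply C5→C2 and equate their C2 entries.
Row 1 is now all distinguished symbols — the join is lossless.

Yes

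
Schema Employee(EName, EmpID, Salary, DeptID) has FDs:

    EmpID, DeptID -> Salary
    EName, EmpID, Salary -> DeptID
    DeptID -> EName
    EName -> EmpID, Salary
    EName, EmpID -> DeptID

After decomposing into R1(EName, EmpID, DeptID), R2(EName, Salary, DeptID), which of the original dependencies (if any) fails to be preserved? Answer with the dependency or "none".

none

EmpID, DeptID → Salary: restricted closure across fragments reaches Salary.
EName, EmpID, Salary → DeptID: restricted closure across fragments reaches DeptID.
DeptID → EName lies within R1.
EName → EmpID, Salary: restricted closure across fragments reaches EmpID, Salary.
EName, EmpID → DeptID lies within R1.
Every dependency is enforceable on the fragments, so the decomposition is dependency-preserving.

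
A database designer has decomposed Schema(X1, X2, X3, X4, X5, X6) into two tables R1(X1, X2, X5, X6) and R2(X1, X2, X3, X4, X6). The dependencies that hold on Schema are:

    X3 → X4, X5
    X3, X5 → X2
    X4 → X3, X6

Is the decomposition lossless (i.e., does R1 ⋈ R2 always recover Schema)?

Common attributes: R1 ∩ R2 = {X1, X2, X6}.
No dependency enlarges {X1, X2, X6}, so (X1, X2, X6)⁺ = {X1, X2, X6}.
The closure contains neither all of R1 = {X1, X2, X5, X6} nor all of R2 = {X1, X2, X3, X4, X6}, so the common attributes are not a superkey of either fragment. The join is lossy.

No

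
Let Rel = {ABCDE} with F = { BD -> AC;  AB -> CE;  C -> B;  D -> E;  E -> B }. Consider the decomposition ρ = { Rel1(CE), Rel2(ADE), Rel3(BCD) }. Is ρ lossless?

Chase test. Columns are ABCDE; row i has aⱼ where attribute j ∈ Reli, else bᵢⱼ.
Initial tableau (one row per fragment):
  row 1: b11 b12 a3 b14 a5
  row 2: a1 b22 b23 a4 a5
  row 3: b31 a2 a3 a4 b35
Rows 1 and 3 agree on C; apply C→B and equate their B entries.
Rows 2 and 3 agree on D; apply D→E and equate their E entries.
Rows 1 and 2 agree on E; apply E→B and equate their B entries.
Rows 2 and 3 agree on BD; apply BD→AC and equate their AC entries.
Row 2 is now all distinguished symbols — the join is lossless.

Yes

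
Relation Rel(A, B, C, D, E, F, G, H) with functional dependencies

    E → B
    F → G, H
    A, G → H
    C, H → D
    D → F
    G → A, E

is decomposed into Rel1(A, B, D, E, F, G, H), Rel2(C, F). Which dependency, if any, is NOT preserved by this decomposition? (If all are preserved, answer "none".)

Check C, H → D: no single fragment contains all of {C, D, H}, and the restricted closure of {C, H} across the fragments never reaches {D}.
E → B is preserved.
F → G, H is preserved.
A, G → H is preserved.
D → F is preserved.
G → A, E is preserved.

C, H → D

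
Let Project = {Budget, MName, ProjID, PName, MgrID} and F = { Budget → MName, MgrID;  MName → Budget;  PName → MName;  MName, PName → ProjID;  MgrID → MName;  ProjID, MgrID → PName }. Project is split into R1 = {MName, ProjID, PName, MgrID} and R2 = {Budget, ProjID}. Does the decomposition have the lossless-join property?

Common attributes: R1 ∩ R2 = {ProjID}.
No dependency enlarges {ProjID}, so (ProjID)⁺ = {ProjID}.
The closure contains neither all of R1 = {MName, ProjID, PName, MgrID} nor all of R2 = {Budget, ProjID}, so the common attributes are not a superkey of either fragment. The join is lossy.

No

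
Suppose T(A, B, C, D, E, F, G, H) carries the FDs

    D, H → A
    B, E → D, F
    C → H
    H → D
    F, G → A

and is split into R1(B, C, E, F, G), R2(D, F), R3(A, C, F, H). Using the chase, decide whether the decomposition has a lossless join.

Chase test. Columns are A, B, C, D, E, F, G, H; row i has aⱼ where attribute j ∈ Ri, else bᵢⱼ.
Initial tableau (one row per fragment):
  row 1: b11 a2 a3 b14 a5 a6 a7 b18
  row 2: b21 b22 b23 a4 b25 a6 b27 b28
  row 3: a1 b32 a3 b34 b35 a6 b37 a8
Rows 1 and 3 agree on C; apply C→H and equate their H entries.
Rows 1 and 3 agree on H; apply H→D and equate their D entries.
Rows 1 and 3 agree on D, H; apply D, H→A and equate their A entries.
No row becomes fully distinguished — the join is lossy.

No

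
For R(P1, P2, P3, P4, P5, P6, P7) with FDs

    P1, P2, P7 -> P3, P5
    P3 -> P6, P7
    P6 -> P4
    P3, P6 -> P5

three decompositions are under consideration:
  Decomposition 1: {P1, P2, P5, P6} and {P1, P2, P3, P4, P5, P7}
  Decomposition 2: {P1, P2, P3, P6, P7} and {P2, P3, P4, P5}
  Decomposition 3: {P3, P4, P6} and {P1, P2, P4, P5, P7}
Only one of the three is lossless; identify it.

Decomposition 2

Decomposition 1: common = {P1, P2, P5}, closure = {P1, P2, P5} → lossy.
Decomposition 2: common = {P2, P3}, closure = {P2, P3, P4, P5, P6, P7} → lossless.
Decomposition 3: common = {P4}, closure = {P4} → lossy.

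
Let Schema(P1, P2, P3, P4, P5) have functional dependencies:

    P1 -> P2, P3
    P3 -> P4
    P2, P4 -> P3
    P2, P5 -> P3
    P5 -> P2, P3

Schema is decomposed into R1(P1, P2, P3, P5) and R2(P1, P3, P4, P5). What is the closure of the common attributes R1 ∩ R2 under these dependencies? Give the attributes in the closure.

P1, P2, P3, P4, P5

R1 ∩ R2 = {P1, P3, P5}.
P1 → P2, P3 applies, adding P2
P3 → P4 applies, adding P4
Closure: {P1, P2, P3, P4, P5}.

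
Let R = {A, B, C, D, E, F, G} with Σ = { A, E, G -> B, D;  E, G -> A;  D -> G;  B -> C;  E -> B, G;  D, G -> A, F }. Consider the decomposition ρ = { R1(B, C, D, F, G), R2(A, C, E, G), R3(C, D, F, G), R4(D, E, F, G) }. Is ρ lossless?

Chase test. Columns are A, B, C, D, E, F, G; row i has aⱼ where attribute j ∈ Ri, else bᵢⱼ.
Initial tableau (one row per fragment):
  row 1: b11 a2 a3 a4 b15 a6 a7
  row 2: a1 b22 a3 b24 a5 b26 a7
  row 3: b31 b32 a3 a4 b35 a6 a7
  row 4: b41 b42 b43 a4 a5 a6 a7
Rows 2 and 4 agree on E, G; apply E, G→A and equate their A entries.
Rows 2 and 4 agree on E; apply E→B, G and equate their B, G entries.
Rows 1 and 3 agree on D, G; apply D, G→A, F and equate their A, F entries.
Rows 1 and 4 agree on D, G; apply D, G→A, F and equate their A, F entries.
Rows 2 and 4 agree on A, E, G; apply A, E, G→B, D and equate their B, D entries.
Rows 2 and 4 agree on B; apply B→C and equate their C entries.
Rows 1 and 2 agree on D, G; apply D, G→A, F and equate their A, F entries.
No row becomes fully distinguished — the join is lossy.

No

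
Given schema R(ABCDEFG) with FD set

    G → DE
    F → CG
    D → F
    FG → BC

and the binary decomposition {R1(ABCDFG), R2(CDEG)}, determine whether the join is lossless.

Yes

Common attributes: R1 ∩ R2 = {CDG}.
Closure of {CDG}: G → DE applies, adding E; D → F applies, adding F; FG → BC applies, adding B. So (CDG)⁺ = {BCDEFG}.
This closure contains every attribute of R2, so R1 ∩ R2 → R2. The join is lossless.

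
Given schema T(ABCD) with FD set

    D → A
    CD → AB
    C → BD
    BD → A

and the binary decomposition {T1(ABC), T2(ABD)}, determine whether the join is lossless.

Common attributes: T1 ∩ T2 = {AB}.
No dependency enlarges {AB}, so (AB)⁺ = {AB}.
The closure contains neither all of T1 = {ABC} nor all of T2 = {ABD}, so the common attributes are not a superkey of either fragment. The join is lossy.

No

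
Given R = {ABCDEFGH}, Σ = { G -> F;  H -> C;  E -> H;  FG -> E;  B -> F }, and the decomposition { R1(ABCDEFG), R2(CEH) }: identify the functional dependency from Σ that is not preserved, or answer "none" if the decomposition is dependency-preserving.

none

G → F lies within R1.
H → C lies within R2.
E → H lies within R2.
FG → E lies within R1.
B → F lies within R1.
Every dependency is enforceable on the fragments, so the decomposition is dependency-preserving.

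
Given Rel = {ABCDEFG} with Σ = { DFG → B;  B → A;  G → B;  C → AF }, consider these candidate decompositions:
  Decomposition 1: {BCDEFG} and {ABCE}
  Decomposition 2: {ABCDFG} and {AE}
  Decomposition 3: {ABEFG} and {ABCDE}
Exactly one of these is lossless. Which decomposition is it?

Decomposition 1: common = {BCE}, closure = {ABCEF} → lossless.
Decomposition 2: common = {A}, closure = {A} → lossy.
Decomposition 3: common = {ABE}, closure = {ABE} → lossy.

Decomposition 1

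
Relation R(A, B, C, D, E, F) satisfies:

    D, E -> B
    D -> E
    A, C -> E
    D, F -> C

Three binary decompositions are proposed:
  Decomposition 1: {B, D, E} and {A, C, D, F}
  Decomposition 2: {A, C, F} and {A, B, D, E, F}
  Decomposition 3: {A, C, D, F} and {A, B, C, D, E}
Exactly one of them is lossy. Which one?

Decomposition 2

Decomposition 1: common = {D}, closure = {B, D, E} → lossless.
Decomposition 2: common = {A, F}, closure = {A, F} → lossy.
Decomposition 3: common = {A, C, D}, closure = {A, B, C, D, E} → lossless.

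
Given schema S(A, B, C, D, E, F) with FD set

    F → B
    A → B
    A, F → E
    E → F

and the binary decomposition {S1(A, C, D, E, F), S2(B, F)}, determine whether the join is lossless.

Common attributes: S1 ∩ S2 = {F}.
Closure of {F}: F → B applies, adding B. So (F)⁺ = {B, F}.
This closure contains every attribute of S2, so S1 ∩ S2 → S2. The join is lossless.

Yes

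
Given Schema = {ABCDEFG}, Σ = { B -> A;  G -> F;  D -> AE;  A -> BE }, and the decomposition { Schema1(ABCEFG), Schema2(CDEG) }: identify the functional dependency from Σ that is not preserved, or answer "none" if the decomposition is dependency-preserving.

Check D → AE: no single fragment contains all of {ADE}, and the restricted closure of {D} across the fragments never reaches {AE}.
B → A is preserved.
G → F is preserved.
A → BE is preserved.

D -> AE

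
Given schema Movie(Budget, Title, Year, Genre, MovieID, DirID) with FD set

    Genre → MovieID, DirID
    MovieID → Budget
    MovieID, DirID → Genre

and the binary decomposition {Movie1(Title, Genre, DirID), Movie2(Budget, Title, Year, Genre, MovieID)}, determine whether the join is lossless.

Common attributes: Movie1 ∩ Movie2 = {Title, Genre}.
Closure of {Title, Genre}: Genre → MovieID, DirID applies, adding MovieID, DirID; MovieID → Budget applies, adding Budget. So (Title, Genre)⁺ = {Budget, Title, Genre, MovieID, DirID}.
This closure contains every attribute of Movie1, so Movie1 ∩ Movie2 → Movie1. The join is lossless.

Yes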